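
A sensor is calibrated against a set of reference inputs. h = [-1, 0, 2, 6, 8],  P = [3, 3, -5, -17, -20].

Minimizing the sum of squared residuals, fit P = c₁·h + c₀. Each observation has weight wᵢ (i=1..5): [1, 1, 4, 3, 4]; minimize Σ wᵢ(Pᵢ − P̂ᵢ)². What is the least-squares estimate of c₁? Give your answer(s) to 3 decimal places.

c₁ = -2.695

Entries of AᵀWA: Σwᵢ·h·h = 381, Σwᵢ·h = 57, Σwᵢ·1 = 13.
Moment sums: Σwᵢ·h·P = -989, Σwᵢ·P = -145.
Determinant 381·13 − 57² = 1704.
c₁ = ((-989)·13 − 57·(-145))/1704 = -574/213; c₀ = (381·(-145) − 57·(-989))/1704 = 47/71.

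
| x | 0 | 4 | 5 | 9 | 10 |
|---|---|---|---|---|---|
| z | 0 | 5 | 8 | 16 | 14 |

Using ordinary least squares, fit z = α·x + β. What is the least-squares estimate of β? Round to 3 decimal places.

With design matrix A, AᵀA = [[222, 28]; [28, 5]] and Aᵀz = [344, 43]ᵀ.
Eliminating β: 5·(row 1) − 28·(row 2) gives 326·α = 5·344 − 28·43 = 516, so α = 258/163.
Then β = (43 − 28·(258/163))/5 = -43/163.

β = -0.264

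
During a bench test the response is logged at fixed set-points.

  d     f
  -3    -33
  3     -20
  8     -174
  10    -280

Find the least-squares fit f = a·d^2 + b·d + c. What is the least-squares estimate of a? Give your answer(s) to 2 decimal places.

Forming AᵀA = [[14258, 1512, 182]; [1512, 182, 18]; [182, 18, 4]] and Aᵀf = [-39613, -4153, -507]ᵀ gives AᵀA·[a, b, c]ᵀ = Aᵀf.
Row-reducing yields a = -374045/123428, b = 279383/123428, c = 117325/123428.

a = -3.03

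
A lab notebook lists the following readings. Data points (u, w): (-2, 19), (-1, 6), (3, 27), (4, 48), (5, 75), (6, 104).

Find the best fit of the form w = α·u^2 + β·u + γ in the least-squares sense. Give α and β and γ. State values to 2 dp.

Normal-equation sums: Σu^2·u^2 = 2275, Σu^2·u = 423, Σu^2 = 91, Σu·u = 91, Σu = 15, Σ1 = 6.
Moment sums: Σu^2·w = 6712, Σu·w = 1228, Σw = 279.
Normal equations: [[2275, 423, 91]; [423, 91, 15]; [91, 15, 6]]·[α, β, γ]ᵀ = [6712, 1228, 279]ᵀ.
Inverting the 3×3 Gram matrix, [α, β, γ]ᵀ = [43491/14480, -15343/14480, 3254/905]ᵀ.

α = 3.00, β = -1.06, γ = 3.60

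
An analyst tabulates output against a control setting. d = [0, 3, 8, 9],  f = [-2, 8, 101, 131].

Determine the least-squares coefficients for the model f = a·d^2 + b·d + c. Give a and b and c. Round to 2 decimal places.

a = 1.91, b = -2.38, c = -2.00

Forming MᵀM = [[10738, 1268, 154]; [1268, 154, 20]; [154, 20, 4]] and Mᵀf = [17147, 2011, 238]ᵀ gives MᵀM·[a, b, c]ᵀ = Mᵀf.
Solving the 3×3 system (Gaussian elimination) gives a = 3713/1947, b = -9281/3894, c = -2601/1298.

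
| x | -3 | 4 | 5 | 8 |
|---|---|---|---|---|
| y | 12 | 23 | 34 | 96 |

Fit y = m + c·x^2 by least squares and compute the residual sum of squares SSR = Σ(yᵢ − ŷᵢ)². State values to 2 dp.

SSR = 4.89

Forming AᵀA = [[4, 114]; [114, 5058]] and Aᵀy = [165, 7470]ᵀ gives AᵀA·[m, c]ᵀ = Aᵀy.
det = 4·5058 − 114² = 7236.
m = (165·5058 − 114·7470)/7236 = -315/134; c = (4·7470 − 114·165)/7236 = 205/134.
Residuals: 39/67, 117/134, -127/67, 59/134; SSR = 655/134.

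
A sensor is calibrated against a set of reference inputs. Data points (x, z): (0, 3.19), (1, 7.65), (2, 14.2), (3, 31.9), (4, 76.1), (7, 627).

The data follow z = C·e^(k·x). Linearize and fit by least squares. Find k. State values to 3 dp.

Let Y = ln z. Fitting Y = k·x + ln C by least squares:
Σx = 17.0000, Σ(x)² = 79.0000, Σln z = 20.0836, Σx·ln z = 80.1438.
Equations: 79.0000·k + 17.0000·ln C = 80.1438;  17.0000·k + 6·ln C = 20.0836.
Slope k = (n·Σx·ln z − Σx·Σln z)/(n·Σ(x)² − (Σx)²) = (6·80.1438 − 17.0000·20.0836)/185.0000 = 0.75374; ln C = (Σln z − k·Σx)/n = 1.21166.

k = 0.754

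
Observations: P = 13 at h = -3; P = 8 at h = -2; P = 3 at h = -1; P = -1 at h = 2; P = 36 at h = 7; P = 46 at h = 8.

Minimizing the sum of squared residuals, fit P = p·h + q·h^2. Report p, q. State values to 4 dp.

p = -1.7229, q = 0.9501

From the data, Σh·h = 131, Σh·h^2 = 827, Σh^2·h^2 = 6611.
Right-hand side: Σh·P = 560, Σh^2·P = 4856.
Normal equations: [[131, 827]; [827, 6611]]·[p, q]ᵀ = [560, 4856]ᵀ.
det = 131·6611 − 827² = 182112.
p = (560·6611 − 827·4856)/182112 = -13073/7588; q = (131·4856 − 827·560)/182112 = 7209/7588.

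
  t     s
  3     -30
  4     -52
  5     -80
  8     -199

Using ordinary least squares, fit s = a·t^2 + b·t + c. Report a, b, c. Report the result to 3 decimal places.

a = -2.936, b = -1.503, c = 0.953

Sums needed: Σt^2·t^2 = 5058, Σt^2·t = 728, Σt^2 = 114, Σt·t = 114, Σt = 20, Σ1 = 4.
For Xᵀs: Σt^2·s = -15838, Σt·s = -2290, Σs = -361.
Normal equations: [[5058, 728, 114]; [728, 114, 20]; [114, 20, 4]]·[a, b, c]ᵀ = [-15838, -2290, -361]ᵀ.
Row-reducing yields a = -1063/362, b = -272/181, c = 345/362.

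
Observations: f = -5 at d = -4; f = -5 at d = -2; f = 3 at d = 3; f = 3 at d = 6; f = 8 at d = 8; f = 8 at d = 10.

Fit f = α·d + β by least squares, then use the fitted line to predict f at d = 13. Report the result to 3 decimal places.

Normal-equation sums: Σd·d = 229, Σd = 21, Σ1 = 6.
And Σd·f = 201, Σf = 12.
Δ = 229·6 − 21² = 933.
α = (201·6 − 21·12)/933 = 318/311; β = (229·12 − 21·201)/933 = -491/311.
At d = 13: f̂ = (318/311)·(13) + (-491/311)·(1) = 3643/311.

f̂ = 11.714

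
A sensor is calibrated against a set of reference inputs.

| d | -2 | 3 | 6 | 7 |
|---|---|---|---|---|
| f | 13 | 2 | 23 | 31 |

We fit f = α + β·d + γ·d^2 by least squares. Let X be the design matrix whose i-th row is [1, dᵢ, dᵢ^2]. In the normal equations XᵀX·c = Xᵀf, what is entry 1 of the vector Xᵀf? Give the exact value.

69

Entry 1 ↔ basis 1, so (Xᵀf)_{1} = Σᵢ fᵢ = (1)·(13) + (1)·(2) + (1)·(23) + (1)·(31) = 69.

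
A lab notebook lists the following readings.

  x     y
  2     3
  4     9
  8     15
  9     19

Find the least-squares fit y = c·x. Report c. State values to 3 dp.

The normal system MᵀM·[c]ᵀ = Mᵀy is [[165]]·[c]ᵀ = [333]ᵀ.
c = 333/165 = 2.01818.

c = 2.018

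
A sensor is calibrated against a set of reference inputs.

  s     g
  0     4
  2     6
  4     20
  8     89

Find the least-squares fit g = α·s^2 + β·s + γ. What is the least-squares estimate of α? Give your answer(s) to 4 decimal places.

Setting ∂/∂α … = 0 gives: 4368·α + 584·β + 84·γ = 6040;  584·α + 84·β + 14·γ = 804;  84·α + 14·β + 4·γ = 119.
Row-reducing yields α = 289/176, β = -223/88, γ = 91/22.

α = 1.6420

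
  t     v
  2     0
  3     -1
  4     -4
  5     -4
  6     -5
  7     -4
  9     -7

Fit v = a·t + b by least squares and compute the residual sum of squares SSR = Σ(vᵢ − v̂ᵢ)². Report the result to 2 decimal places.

SSR = 5.38

AᵀA·[a, b]ᵀ = Aᵀv reads: 220·a + 36·b = -160;  36·a + 7·b = -25.
(Σt·t = 220, Σt = 36, Σ1 = 7, Σt·v = -160, Σv = -25.)
Δ = 220·7 − 36² = 244.
a = ((-160)·7 − 36·(-25))/244 = -55/61; b = (220·(-25) − 36·(-160))/244 = 65/61.
Residuals: 45/61, 39/61, -89/61, -34/61, -40/61, 76/61, 3/61; SSR = 328/61.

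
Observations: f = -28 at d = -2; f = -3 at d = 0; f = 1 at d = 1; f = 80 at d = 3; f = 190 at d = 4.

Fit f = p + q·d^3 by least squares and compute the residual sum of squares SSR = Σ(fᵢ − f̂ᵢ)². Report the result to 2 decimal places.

SSR = 3.51

Entries of XᵀX: Σ1 = 5, Σd^3 = 84, Σd^3·d^3 = 4890.
Moment sums: Σf = 240, Σd^3·f = 14545.
XᵀX·[p, q]ᵀ = Xᵀf becomes [[5, 84]; [84, 4890]]·[p, q]ᵀ = [240, 14545]ᵀ.
Determinant 5·4890 − 84² = 17394.
p = (240·4890 − 84·14545)/17394 = -8030/2899; q = (5·14545 − 84·240)/17394 = 52565/17394.
Residuals: -9166/8697, -667/2899, 13009/17394, 6815/5798, -5560/8697; SSR = 61111/17394.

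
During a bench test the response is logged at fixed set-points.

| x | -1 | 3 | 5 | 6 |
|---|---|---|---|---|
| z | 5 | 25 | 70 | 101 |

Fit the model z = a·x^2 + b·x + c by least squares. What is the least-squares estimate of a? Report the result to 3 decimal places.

Forming MᵀM = [[2003, 367, 71]; [367, 71, 13]; [71, 13, 4]] and Mᵀz = [5616, 1026, 201]ᵀ gives MᵀM·[a, b, c]ᵀ = Mᵀz.
Row-reducing yields a = 90/31, b = -123/155, c = 201/155.

a = 2.903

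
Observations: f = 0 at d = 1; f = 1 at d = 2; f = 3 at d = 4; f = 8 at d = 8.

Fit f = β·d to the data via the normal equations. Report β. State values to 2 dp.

With design matrix A, AᵀA = [[85]] and Aᵀf = [78]ᵀ.
β = 78/85 = 0.917647.

β = 0.92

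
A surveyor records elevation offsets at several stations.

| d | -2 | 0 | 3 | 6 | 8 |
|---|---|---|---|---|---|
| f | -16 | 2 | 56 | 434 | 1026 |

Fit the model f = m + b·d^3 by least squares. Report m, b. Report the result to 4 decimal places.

Setting ∂/∂m … = 0 gives: 5·m + 747·b = 1502;  747·m + 309593·b = 620696.
(Σ1 = 5, Σd^3 = 747, Σd^3·d^3 = 309593, Σf = 1502, Σd^3·f = 620696.)
Eliminating b: 309593·(row 1) − 747·(row 2) gives 989956·m = 309593·1502 − 747·620696 = 1348774, so m = 674387/494978.
Then b = (620696 − 747·(674387/494978))/309593 = 990743/494978.

m = 1.3625, b = 2.0016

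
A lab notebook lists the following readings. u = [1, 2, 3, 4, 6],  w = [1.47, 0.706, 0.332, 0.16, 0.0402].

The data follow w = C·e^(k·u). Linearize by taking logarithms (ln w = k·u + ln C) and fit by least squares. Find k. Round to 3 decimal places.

k = -0.721

Taking logs, ln w = k·u + ln C, so regress ln w on u.
XᵀX = [[66.0000, 16.0000]; [16.0000, 5]], rhs = [-30.2325, -6.1120]ᵀ  (here Σu = 16.0000, Σ(u)² = 66.0000, Σln w = -6.1120, Σu·ln w = -30.2325).
Δ = 66.0000·5 − (16.0000)² = 74.0000; k = (-30.2325·5 − 16.0000·-6.1120)/74.0000 = -0.72123, ln C = (66.0000·-6.1120 − 16.0000·-30.2325)/74.0000 = 1.08555.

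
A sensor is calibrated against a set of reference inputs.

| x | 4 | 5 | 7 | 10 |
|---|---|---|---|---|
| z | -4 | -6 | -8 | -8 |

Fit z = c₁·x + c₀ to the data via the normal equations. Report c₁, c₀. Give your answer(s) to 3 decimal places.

Sums needed: Σx·x = 190, Σx = 26, Σ1 = 4.
And Σx·z = -182, Σz = -26.
So MᵀM·[c₁, c₀]ᵀ = Mᵀz: [[190, 26]; [26, 4]]·[c₁, c₀]ᵀ = [-182, -26]ᵀ.
Eliminating c₀: 4·(row 1) − 26·(row 2) gives 84·c₁ = 4·(-182) − 26·(-26) = -52, so c₁ = -13/21.
Then c₀ = ((-26) − 26·(-13/21))/4 = -52/21.

c₁ = -0.619, c₀ = -2.476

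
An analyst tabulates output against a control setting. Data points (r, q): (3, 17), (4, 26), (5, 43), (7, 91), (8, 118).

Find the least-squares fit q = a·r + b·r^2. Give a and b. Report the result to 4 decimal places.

a = -1.0468, b = 1.9810

Sums needed: Σr·r = 163, Σr·r^2 = 1071, Σr^2·r^2 = 7459.
Moment sums: Σr·q = 1951, Σr^2·q = 13655.
So AᵀA·[a, b]ᵀ = Aᵀq: [[163, 1071]; [1071, 7459]]·[a, b]ᵀ = [1951, 13655]ᵀ.
Determinant 163·7459 − 1071² = 68776.
a = (1951·7459 − 1071·13655)/68776 = -17999/17194; b = (163·13655 − 1071·1951)/68776 = 34061/17194.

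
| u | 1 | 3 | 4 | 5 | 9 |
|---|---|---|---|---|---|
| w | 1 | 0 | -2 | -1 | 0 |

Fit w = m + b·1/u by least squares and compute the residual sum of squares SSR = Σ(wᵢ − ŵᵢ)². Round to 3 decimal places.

SSR = 2.998

Setting ∂/∂m … = 0 gives: 5·m + (341/180)·b = -2;  (341/180)·m + (39721/32400)·b = 3/10.
(Σ1 = 5, Σ1/u = 341/180, Σ1/u·1/u = 39721/32400, Σw = -2, Σ1/u·w = 3/10.)
det = 5·(39721/32400) − (341/180)² = 20581/8100.
m = ((-2)·(39721/32400) − (341/180)·(3/10))/(20581/8100) = -2224/1871; b = (5·(3/10) − (341/180)·(-2))/(20581/8100) = 42840/20581.
Residuals: 2205/20581, 10184/20581, -27408/20581, -4685/20581, 19704/20581; SSR = 61706/20581.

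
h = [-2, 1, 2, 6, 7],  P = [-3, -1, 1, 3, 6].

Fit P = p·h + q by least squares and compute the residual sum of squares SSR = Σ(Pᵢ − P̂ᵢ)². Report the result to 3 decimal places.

The normal equations are: 94·p + 14·q = 67;  14·p + 5·q = 6.
(Σh·h = 94, Σh = 14, Σ1 = 5, Σh·P = 67, ΣP = 6.)
det = 94·5 − 14² = 274.
p = (67·5 − 14·6)/274 = 251/274; q = (94·6 − 14·67)/274 = -187/137.
Residuals: 27/137, -151/274, 73/137, -155/137, 261/274; SSR = 771/274.

SSR = 2.814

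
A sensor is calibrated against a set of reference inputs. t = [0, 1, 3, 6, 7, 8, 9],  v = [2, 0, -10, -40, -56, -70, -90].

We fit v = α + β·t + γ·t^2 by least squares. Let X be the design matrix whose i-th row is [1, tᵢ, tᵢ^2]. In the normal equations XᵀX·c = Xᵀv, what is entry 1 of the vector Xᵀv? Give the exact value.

Entry 1 ↔ basis 1, so (Xᵀv)_{1} = Σᵢ vᵢ = (1)·(2) + (1)·(0) + (1)·(-10) + (1)·(-40) + (1)·(-56) + (1)·(-70) + (1)·(-90) = -264.

-264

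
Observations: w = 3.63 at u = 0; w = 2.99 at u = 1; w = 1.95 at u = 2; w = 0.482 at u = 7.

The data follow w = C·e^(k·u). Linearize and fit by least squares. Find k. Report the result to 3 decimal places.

k = -0.293

With ln wᵢ as the transformed response and uᵢ as the regressor:
Σu = 10.0000, Σ(u)² = 54.0000, Σln w = 2.3225, Σu·ln w = -2.6777.
Equations: 54.0000·k + 10.0000·ln C = -2.6777;  10.0000·k + 4·ln C = 2.3225.
Solving (det = 116.0000): k = -0.29255, ln C = 1.31202.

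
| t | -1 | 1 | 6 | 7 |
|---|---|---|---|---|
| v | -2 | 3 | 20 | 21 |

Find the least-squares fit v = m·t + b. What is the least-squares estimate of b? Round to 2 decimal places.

b = 0.66

From the data, Σt·t = 87, Σt = 13, Σ1 = 4.
Moment sums: Σt·v = 272, Σv = 42.
So AᵀA·[m, b]ᵀ = Aᵀv: [[87, 13]; [13, 4]]·[m, b]ᵀ = [272, 42]ᵀ.
Determinant 87·4 − 13² = 179.
m = (272·4 − 13·42)/179 = 542/179; b = (87·42 − 13·272)/179 = 118/179.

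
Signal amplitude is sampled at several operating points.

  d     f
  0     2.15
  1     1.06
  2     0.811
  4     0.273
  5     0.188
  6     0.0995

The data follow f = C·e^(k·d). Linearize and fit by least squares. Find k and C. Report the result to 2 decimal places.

With ln fᵢ as the transformed response and dᵢ as the regressor:
XᵀX = [[82.0000, 18.0000]; [18.0000, 6]], rhs = [-27.7560, -4.6629]ᵀ  (here Σd = 18.0000, Σ(d)² = 82.0000, Σln f = -4.6629, Σd·ln f = -27.7560).
Slope k = (n·Σd·ln f − Σd·Σln f)/(n·Σ(d)² − (Σd)²) = (6·-27.7560 − 18.0000·-4.6629)/168.0000 = -0.49168; ln C = (Σln f − k·Σd)/n = 0.69790, so C = exp(0.69790) = 2.00952.

k = -0.49, C = 2.01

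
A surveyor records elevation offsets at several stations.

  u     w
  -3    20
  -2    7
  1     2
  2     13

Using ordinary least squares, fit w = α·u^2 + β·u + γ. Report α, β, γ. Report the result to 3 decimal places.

α = 3.000, β = 1.529, γ = -2.235

Setting ∂/∂α … = 0 gives: 114·α + (-26)·β + 18·γ = 262;  (-26)·α + 18·β + (-2)·γ = -46;  18·α + (-2)·β + 4·γ = 42.
Row-reducing yields α = 3, β = 26/17, γ = -38/17.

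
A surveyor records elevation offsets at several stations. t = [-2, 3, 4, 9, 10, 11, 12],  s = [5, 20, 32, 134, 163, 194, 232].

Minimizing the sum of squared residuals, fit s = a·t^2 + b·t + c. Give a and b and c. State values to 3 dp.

a = 1.463, b = 1.473, c = 2.277

Normal-equation sums: Σt^2·t^2 = 52291, Σt^2·t = 4871, Σt^2 = 475, Σt·t = 475, Σt = 47, Σ1 = 7.
For Xᵀs: Σt^2·s = 84748, Σt·s = 7932, Σs = 780.
So XᵀX·[a, b, c]ᵀ = Xᵀs: [[52291, 4871, 475]; [4871, 475, 47]; [475, 47, 7]]·[a, b, c]ᵀ = [84748, 7932, 780]ᵀ.
Solving the 3×3 system (Gaussian elimination) gives a = 3287/2247, b = 1103/749, c = 5116/2247.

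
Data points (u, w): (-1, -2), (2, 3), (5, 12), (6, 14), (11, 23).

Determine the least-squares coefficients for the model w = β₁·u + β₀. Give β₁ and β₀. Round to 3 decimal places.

β₁ = 2.155, β₀ = 0.086

From the data, Σu·u = 187, Σu = 23, Σ1 = 5.
Right-hand side: Σu·w = 405, Σw = 50.
So AᵀA·[β₁, β₀]ᵀ = Aᵀw: [[187, 23]; [23, 5]]·[β₁, β₀]ᵀ = [405, 50]ᵀ.
Eliminating β₀: 5·(row 1) − 23·(row 2) gives 406·β₁ = 5·405 − 23·50 = 875, so β₁ = 125/58.
Then β₀ = (50 − 23·(125/58))/5 = 5/58.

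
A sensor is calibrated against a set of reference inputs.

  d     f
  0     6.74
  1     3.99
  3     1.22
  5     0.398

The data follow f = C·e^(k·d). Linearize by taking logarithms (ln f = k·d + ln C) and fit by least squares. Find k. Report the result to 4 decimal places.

k = -0.5700

With ln fᵢ as the transformed response and dᵢ as the regressor:
Over the data: Σd = 9.0000, Σ(d)² = 35.0000, Σln f = 2.5694, Σd·ln f = -2.6262.
Normal system: [[35.0000, 9.0000]; [9.0000, 4]]·[k, ln C]ᵀ = [-2.6262, 2.5694]ᵀ.
Slope k = (n·Σd·ln f − Σd·Σln f)/(n·Σ(d)² − (Σd)²) = (4·-2.6262 − 9.0000·2.5694)/59.0000 = -0.56999; ln C = (Σln f − k·Σd)/n = 1.92482.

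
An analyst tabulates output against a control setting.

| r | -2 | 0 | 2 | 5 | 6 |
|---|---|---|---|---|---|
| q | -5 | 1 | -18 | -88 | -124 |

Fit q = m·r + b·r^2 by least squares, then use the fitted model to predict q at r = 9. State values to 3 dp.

Entries of XᵀX: Σr·r = 69, Σr·r^2 = 341, Σr^2·r^2 = 1953.
And Σr·q = -1210, Σr^2·q = -6756.
Δ = 69·1953 − 341² = 18476.
m = ((-1210)·1953 − 341·(-6756))/18476 = -957/298; b = (69·(-6756) − 341·(-1210))/18476 = -26777/9238.
At r = 9: q̂ = (-957/298)·(9) + (-26777/9238)·(81) = -1217970/4619.

q̂ = -263.687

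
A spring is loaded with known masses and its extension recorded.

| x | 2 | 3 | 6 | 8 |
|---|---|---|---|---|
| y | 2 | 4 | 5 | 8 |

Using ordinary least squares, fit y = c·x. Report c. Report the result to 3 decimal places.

The normal system MᵀM·[c]ᵀ = Mᵀy is [[113]]·[c]ᵀ = [110]ᵀ.
c = 110/113 = 0.973451.

c = 0.973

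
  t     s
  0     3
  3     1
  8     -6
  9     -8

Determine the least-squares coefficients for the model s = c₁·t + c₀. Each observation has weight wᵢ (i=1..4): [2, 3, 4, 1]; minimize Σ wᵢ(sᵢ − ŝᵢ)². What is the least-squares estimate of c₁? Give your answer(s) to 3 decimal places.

c₁ = -1.228

Sums needed: Σwᵢ·t·t = 364, Σwᵢ·t = 50, Σwᵢ·1 = 10.
And Σwᵢ·t·s = -255, Σwᵢ·s = -23.
Normal equations: [[364, 50]; [50, 10]]·[c₁, c₀]ᵀ = [-255, -23]ᵀ.
Eliminating c₀: 10·(row 1) − 50·(row 2) gives 1140·c₁ = 10·(-255) − 50·(-23) = -1400, so c₁ = -70/57.
Then c₀ = ((-23) − 50·(-70/57))/10 = 2189/570.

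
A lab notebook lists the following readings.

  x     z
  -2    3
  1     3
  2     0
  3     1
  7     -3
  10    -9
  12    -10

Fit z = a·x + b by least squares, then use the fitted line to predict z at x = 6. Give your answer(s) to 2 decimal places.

From the data, Σx·x = 311, Σx = 33, Σ1 = 7.
And Σx·z = -231, Σz = -15.
Normal equations: [[311, 33]; [33, 7]]·[a, b]ᵀ = [-231, -15]ᵀ.
Δ = 311·7 − 33² = 1088.
a = ((-231)·7 − 33·(-15))/1088 = -33/32; b = (311·(-15) − 33·(-231))/1088 = 87/32.
At x = 6: ẑ = (-33/32)·(6) + (87/32)·(1) = -111/32.

ẑ = -3.47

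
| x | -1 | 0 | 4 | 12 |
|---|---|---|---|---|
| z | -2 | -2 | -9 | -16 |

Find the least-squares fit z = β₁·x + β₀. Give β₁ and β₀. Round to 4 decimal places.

β₁ = -1.1193, β₀ = -3.0525

Normal-equation sums: Σx·x = 161, Σx = 15, Σ1 = 4.
Right-hand side: Σx·z = -226, Σz = -29.
So MᵀM·[β₁, β₀]ᵀ = Mᵀz: [[161, 15]; [15, 4]]·[β₁, β₀]ᵀ = [-226, -29]ᵀ.
det = 161·4 − 15² = 419.
β₁ = ((-226)·4 − 15·(-29))/419 = -469/419; β₀ = (161·(-29) − 15·(-226))/419 = -1279/419.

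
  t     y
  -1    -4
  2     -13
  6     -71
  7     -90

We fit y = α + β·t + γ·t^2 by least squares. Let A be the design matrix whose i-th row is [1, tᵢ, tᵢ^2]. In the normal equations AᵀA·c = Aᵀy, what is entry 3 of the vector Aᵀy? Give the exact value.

-7022

Entry 3 ↔ basis t^2, so (Aᵀy)_{3} = Σᵢ (t^2)·yᵢ = (1)·(-4) + (4)·(-13) + (36)·(-71) + (49)·(-90) = -7022.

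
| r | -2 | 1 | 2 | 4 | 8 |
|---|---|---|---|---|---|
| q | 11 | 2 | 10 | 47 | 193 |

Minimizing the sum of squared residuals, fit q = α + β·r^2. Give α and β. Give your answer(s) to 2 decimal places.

α = -1.47, β = 3.04

With design matrix X, XᵀX = [[5, 89]; [89, 4385]] and Xᵀq = [263, 13190]ᵀ.
Determinant 5·4385 − 89² = 14004.
α = (263·4385 − 89·13190)/14004 = -2295/1556; β = (5·13190 − 89·263)/14004 = 4727/1556.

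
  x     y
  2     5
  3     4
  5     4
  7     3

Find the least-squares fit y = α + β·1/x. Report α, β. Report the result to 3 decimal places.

Compute the Gram sums: Σ1 = 4, Σ1/x = 247/210, Σ1/x·1/x = 18589/44100.
Moment sums: Σy = 16, Σ1/x·y = 1063/210.
So MᵀM·[α, β]ᵀ = Mᵀy: [[4, 247/210]; [247/210, 18589/44100]]·[α, β]ᵀ = [16, 1063/210]ᵀ.
det = 4·(18589/44100) − (247/210)² = 1483/4900.
α = (16·(18589/44100) − (247/210)·(1063/210))/(1483/4900) = 11621/4449; β = (4·(1063/210) − (247/210)·16)/(1483/4900) = 7000/1483.

α = 2.612, β = 4.720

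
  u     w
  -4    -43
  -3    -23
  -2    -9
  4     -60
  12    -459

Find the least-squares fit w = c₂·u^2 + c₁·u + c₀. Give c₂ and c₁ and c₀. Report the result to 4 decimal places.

c₂ = -2.9874, c₁ = -2.1772, c₀ = -2.8272

Sums needed: Σu^2·u^2 = 21345, Σu^2·u = 1693, Σu^2 = 189, Σu·u = 189, Σu = 7, Σ1 = 5.
For Aᵀw: Σu^2·w = -67987, Σu·w = -5489, Σw = -594.
So AᵀA·[c₂, c₁, c₀]ᵀ = Aᵀw: [[21345, 1693, 189]; [1693, 189, 7]; [189, 7, 5]]·[c₂, c₁, c₀]ᵀ = [-67987, -5489, -594]ᵀ.
Solving the 3×3 system (Gaussian elimination) gives c₂ = -3767567/1261142, c₁ = -2745815/1261142, c₀ = -57508/20341.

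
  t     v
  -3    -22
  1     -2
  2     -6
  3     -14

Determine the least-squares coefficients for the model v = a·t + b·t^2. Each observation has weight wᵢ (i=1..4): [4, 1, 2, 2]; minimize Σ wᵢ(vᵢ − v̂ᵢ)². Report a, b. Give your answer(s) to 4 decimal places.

a = 1.2592, b = -2.0181

The normal system AᵀWA·[a, b]ᵀ = AᵀWv is [[63, -37]; [-37, 519]]·[a, b]ᵀ = [154, -1094]ᵀ.
Δ = 63·519 − (-37)² = 31328.
a = (154·519 − (-37)·(-1094))/31328 = 4931/3916; b = (63·(-1094) − (-37)·154)/31328 = -7903/3916.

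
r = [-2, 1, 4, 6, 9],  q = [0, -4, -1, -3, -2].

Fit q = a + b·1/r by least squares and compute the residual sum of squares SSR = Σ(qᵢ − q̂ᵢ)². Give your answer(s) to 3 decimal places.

SSR = 2.547

Entries of AᵀA: Σ1 = 5, Σ1/r = 37/36, Σ1/r·1/r = 1753/1296.
For Aᵀq: Σq = -10, Σ1/r·q = -179/36.
Normal equations: [[5, 37/36]; [37/36, 1753/1296]]·[a, b]ᵀ = [-10, -179/36]ᵀ.
Eliminating b: (1753/1296)·(row 1) − (37/36)·(row 2) gives (1849/324)·a = (1753/1296)·(-10) − (37/36)·(-179/36) = -10907/1296, so a = -10907/7396.
Then b = ((-179/36) − (37/36)·(-10907/7396))/(1753/1296) = -4725/1849.
Residuals: 1457/7396, 223/7396, 2059/1849, -8131/7396, -1785/7396; SSR = 18835/7396.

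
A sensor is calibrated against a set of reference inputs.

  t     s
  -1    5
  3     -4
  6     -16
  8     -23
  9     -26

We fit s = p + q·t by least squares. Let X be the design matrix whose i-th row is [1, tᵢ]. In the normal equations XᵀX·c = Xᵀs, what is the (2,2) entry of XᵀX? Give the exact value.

Row 2 ↔ basis t, column 2 ↔ basis t, so (XᵀX)_{2,2} = Σᵢ (t)·(t) = (-1)·(-1) + (3)·(3) + (6)·(6) + (8)·(8) + (9)·(9) = 191.

191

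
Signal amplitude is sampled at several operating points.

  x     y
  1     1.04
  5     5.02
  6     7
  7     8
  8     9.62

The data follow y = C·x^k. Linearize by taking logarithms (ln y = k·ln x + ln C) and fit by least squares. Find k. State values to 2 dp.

k = 1.06

Linearized form: ln y = k·ln x + ln C. From the 5 transformed points,
XᵀX = [[13.9113, 7.4265]; [7.4265, 5]], rhs = [14.8373, 7.9418]ᵀ  (here Σln x = 7.4265, Σ(ln x)² = 13.9113, Σln y = 7.9418, Σln x·ln y = 14.8373).
Slope k = (n·Σln x·ln y − Σln x·Σln y)/(n·Σ(ln x)² − (Σln x)²) = (5·14.8373 − 7.4265·7.9418)/14.4030 = 1.05573; ln C = (Σln y − k·Σln x)/n = 0.02028.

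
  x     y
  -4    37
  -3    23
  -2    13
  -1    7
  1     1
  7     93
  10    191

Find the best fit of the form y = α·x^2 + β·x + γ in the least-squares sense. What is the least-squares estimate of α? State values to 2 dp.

α = 1.99

Entries of AᵀA: Σx^2·x^2 = 12756, Σx^2·x = 1244, Σx^2 = 180, Σx·x = 180, Σx = 8, Σ1 = 7.
And Σx^2·y = 24516, Σx·y = 2312, Σy = 365.
So AᵀA·[α, β, γ]ᵀ = Aᵀy: [[12756, 1244, 180]; [1244, 180, 8]; [180, 8, 7]]·[α, β, γ]ᵀ = [24516, 2312, 365]ᵀ.
Row-reducing yields α = 5875/2954, β = -67647/67942, γ = 72679/33971.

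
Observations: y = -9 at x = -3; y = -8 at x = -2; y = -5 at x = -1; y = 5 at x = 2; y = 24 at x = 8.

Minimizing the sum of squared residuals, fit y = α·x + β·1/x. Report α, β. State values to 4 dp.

α = 2.9447, β = 1.7068

The normal system MᵀM·[α, β]ᵀ = Mᵀy is [[82, 5]; [5, 937/576]]·[α, β]ᵀ = [250, 35/2]ᵀ.
det = 82·(937/576) − 5² = 31217/288.
α = (250·(937/576) − 5·(35/2))/(31217/288) = 91925/31217; β = (82·(35/2) − 5·250)/(31217/288) = 53280/31217.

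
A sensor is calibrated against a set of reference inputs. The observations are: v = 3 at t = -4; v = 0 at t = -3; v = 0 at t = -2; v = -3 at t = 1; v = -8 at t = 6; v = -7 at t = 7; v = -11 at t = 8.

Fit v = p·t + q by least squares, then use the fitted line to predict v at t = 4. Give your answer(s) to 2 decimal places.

v̂ = -5.81

Normal-equation sums: Σt·t = 179, Σt = 13, Σ1 = 7.
And Σt·v = -200, Σv = -26.
Δ = 179·7 − 13² = 1084.
p = ((-200)·7 − 13·(-26))/1084 = -531/542; q = (179·(-26) − 13·(-200))/1084 = -1027/542.
At t = 4: v̂ = (-531/542)·(4) + (-1027/542)·(1) = -3151/542.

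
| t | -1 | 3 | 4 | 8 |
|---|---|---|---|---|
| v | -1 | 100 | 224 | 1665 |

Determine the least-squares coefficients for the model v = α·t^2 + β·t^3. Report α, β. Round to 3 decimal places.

α = 2.045, β = 2.996

Normal-equation sums: Σt^2·t^2 = 4434, Σt^2·t^3 = 34034, Σt^3·t^3 = 266970.
For Xᵀv: Σt^2·v = 111043, Σt^3·v = 869517.
Normal equations: [[4434, 34034]; [34034, 266970]]·[α, β]ᵀ = [111043, 869517]ᵀ.
det = 4434·266970 − 34034² = 25431824.
α = (111043·266970 − 34034·869517)/25431824 = 1182003/577996; β = (4434·869517 − 34034·111043)/25431824 = 1731839/577996.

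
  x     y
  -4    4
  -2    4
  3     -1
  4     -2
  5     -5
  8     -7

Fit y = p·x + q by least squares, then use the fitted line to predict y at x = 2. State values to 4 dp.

ŷ = -0.8388

From the data, Σx·x = 134, Σx = 14, Σ1 = 6.
Moment sums: Σx·y = -116, Σy = -7.
So AᵀA·[p, q]ᵀ = Aᵀy: [[134, 14]; [14, 6]]·[p, q]ᵀ = [-116, -7]ᵀ.
Eliminating q: 6·(row 1) − 14·(row 2) gives 608·p = 6·(-116) − 14·(-7) = -598, so p = -299/304.
Then q = ((-7) − 14·(-299/304))/6 = 343/304.
At x = 2: ŷ = (-299/304)·(2) + (343/304)·(1) = -255/304.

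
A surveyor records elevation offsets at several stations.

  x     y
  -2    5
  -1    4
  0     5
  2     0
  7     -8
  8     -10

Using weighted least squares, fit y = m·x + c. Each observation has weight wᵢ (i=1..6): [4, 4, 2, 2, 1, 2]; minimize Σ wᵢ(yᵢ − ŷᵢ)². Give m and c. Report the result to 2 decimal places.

Compute the Gram sums: Σwᵢ·x·x = 205, Σwᵢ·x = 15, Σwᵢ·1 = 15.
For AᵀWy: Σwᵢ·x·y = -272, Σwᵢ·y = 18.
So AᵀWA·[m, c]ᵀ = AᵀWy: [[205, 15]; [15, 15]]·[m, c]ᵀ = [-272, 18]ᵀ.
Eliminating c: 15·(row 1) − 15·(row 2) gives 2850·m = 15·(-272) − 15·18 = -4350, so m = -29/19.
Then c = (18 − 15·(-29/19))/15 = 259/95.

m = -1.53, c = 2.73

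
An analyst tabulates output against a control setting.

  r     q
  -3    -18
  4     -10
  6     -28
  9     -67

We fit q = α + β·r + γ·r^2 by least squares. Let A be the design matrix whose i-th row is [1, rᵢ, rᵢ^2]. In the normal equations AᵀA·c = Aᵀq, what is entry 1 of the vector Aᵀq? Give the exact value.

-123

Entry 1 ↔ basis 1, so (Aᵀq)_{1} = Σᵢ qᵢ = (1)·(-18) + (1)·(-10) + (1)·(-28) + (1)·(-67) = -123.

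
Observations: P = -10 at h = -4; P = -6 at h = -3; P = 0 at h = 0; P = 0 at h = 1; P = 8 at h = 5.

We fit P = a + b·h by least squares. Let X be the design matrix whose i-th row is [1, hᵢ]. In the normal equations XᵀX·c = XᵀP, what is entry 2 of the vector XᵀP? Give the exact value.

98

Entry 2 ↔ basis h, so (XᵀP)_{2} = Σᵢ (h)·Pᵢ = (-4)·(-10) + (-3)·(-6) + (0)·(0) + (1)·(0) + (5)·(8) = 98.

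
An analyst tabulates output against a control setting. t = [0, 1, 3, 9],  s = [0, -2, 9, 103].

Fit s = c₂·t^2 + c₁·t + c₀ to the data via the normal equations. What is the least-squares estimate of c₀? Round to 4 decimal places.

Setting ∂/∂c₂ … = 0 gives: 6643·c₂ + 757·c₁ + 91·c₀ = 8422;  757·c₂ + 91·c₁ + 13·c₀ = 952;  91·c₂ + 13·c₁ + 4·c₀ = 110.
Solving the 3×3 system (Gaussian elimination) gives c₂ = 1915/1356, c₁ = -7913/6780, c₀ = -472/565.

c₀ = -0.8354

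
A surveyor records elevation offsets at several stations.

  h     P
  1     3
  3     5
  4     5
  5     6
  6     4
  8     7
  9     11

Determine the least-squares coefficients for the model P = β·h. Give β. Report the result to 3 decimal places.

Entries of MᵀM: Σh·h = 232.
Moment sums: Σh·P = 247.
MᵀM·[β]ᵀ = MᵀP becomes [[232]]·[β]ᵀ = [247]ᵀ.
β = 247/232 = 1.06466.

β = 1.065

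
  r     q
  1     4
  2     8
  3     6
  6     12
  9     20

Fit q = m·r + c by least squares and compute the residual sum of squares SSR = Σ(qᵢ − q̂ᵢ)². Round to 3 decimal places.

SSR = 10.467

With design matrix A, AᵀA = [[131, 21]; [21, 5]] and Aᵀq = [290, 50]ᵀ.
Eliminating c: 5·(row 1) − 21·(row 2) gives 214·m = 5·290 − 21·50 = 400, so m = 200/107.
Then c = (50 − 21·(200/107))/5 = 230/107.
Residuals: -2/107, 226/107, -188/107, -146/107, 110/107; SSR = 1120/107.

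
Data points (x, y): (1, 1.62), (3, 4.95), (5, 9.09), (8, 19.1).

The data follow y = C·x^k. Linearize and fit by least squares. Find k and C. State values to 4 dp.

Taking logs, ln y = k·ln x + ln C, so regress ln y on ln x.
Σln x = 4.7875, Σ(ln x)² = 8.1213, Σln y = 7.2387, Σln x·ln y = 11.4431.
Normal system: [[8.1213, 4.7875]; [4.7875, 4]]·[k, ln C]ᵀ = [11.4431, 7.2387]ᵀ.
Solving (det = 9.5652): k = 1.16228, ln C = 0.41857, so C = exp(0.41857) = 1.51979.

k = 1.1623, C = 1.5198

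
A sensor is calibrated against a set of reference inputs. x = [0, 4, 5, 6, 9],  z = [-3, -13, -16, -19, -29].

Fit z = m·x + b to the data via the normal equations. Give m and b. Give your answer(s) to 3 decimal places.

With design matrix M, MᵀM = [[158, 24]; [24, 5]] and Mᵀz = [-507, -80]ᵀ.
Δ = 158·5 − 24² = 214.
m = ((-507)·5 − 24·(-80))/214 = -615/214; b = (158·(-80) − 24·(-507))/214 = -236/107.

m = -2.874, b = -2.206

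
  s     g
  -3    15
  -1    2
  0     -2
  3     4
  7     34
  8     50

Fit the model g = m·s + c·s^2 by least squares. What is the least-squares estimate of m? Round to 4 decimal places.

m = -1.9180

Forming XᵀX = [[132, 854]; [854, 6660]] and Xᵀg = [603, 5039]ᵀ gives XᵀX·[m, c]ᵀ = Xᵀg.
Eliminating c: 6660·(row 1) − 854·(row 2) gives 149804·m = 6660·603 − 854·5039 = -287326, so m = -143663/74902.
Then c = (5039 − 854·(-143663/74902))/6660 = 75093/74902.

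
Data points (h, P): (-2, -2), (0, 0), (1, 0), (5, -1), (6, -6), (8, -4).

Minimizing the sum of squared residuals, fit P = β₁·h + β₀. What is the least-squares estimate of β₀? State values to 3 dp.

The normal equations are: 130·β₁ + 18·β₀ = -69;  18·β₁ + 6·β₀ = -13.
Δ = 130·6 − 18² = 456.
β₁ = ((-69)·6 − 18·(-13))/456 = -15/38; β₀ = (130·(-13) − 18·(-69))/456 = -56/57.

β₀ = -0.982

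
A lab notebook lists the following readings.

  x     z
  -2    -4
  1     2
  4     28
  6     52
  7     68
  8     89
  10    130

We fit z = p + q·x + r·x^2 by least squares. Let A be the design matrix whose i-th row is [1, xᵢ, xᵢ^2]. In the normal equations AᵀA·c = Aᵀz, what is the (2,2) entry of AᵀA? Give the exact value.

Row 2 ↔ basis x, column 2 ↔ basis x, so (AᵀA)_{2,2} = Σᵢ (x)·(x) = (-2)·(-2) + (1)·(1) + (4)·(4) + (6)·(6) + (7)·(7) + (8)·(8) + (10)·(10) = 270.

270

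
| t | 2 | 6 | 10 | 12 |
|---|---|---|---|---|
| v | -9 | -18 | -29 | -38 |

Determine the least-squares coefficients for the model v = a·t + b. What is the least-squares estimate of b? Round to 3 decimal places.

From the data, Σt·t = 284, Σt = 30, Σ1 = 4.
For Xᵀv: Σt·v = -872, Σv = -94.
Normal equations: [[284, 30]; [30, 4]]·[a, b]ᵀ = [-872, -94]ᵀ.
Eliminating b: 4·(row 1) − 30·(row 2) gives 236·a = 4·(-872) − 30·(-94) = -668, so a = -167/59.
Then b = ((-94) − 30·(-167/59))/4 = -134/59.

b = -2.271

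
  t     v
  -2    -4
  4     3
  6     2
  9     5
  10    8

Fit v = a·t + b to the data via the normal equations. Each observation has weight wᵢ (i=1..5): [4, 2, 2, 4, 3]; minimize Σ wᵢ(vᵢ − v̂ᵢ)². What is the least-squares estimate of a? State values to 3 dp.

Sums needed: Σwᵢ·t·t = 744, Σwᵢ·t = 78, Σwᵢ·1 = 15.
Right-hand side: Σwᵢ·t·v = 500, Σwᵢ·v = 38.
Normal equations: [[744, 78]; [78, 15]]·[a, b]ᵀ = [500, 38]ᵀ.
det = 744·15 − 78² = 5076.
a = (500·15 − 78·38)/5076 = 42/47; b = (744·38 − 78·500)/5076 = -298/141.

a = 0.894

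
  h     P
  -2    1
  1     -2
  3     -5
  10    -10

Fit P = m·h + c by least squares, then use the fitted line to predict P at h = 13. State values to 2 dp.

P̂ = -13.10

Compute the Gram sums: Σh·h = 114, Σh = 12, Σ1 = 4.
And Σh·P = -119, ΣP = -16.
Normal equations: [[114, 12]; [12, 4]]·[m, c]ᵀ = [-119, -16]ᵀ.
det = 114·4 − 12² = 312.
m = ((-119)·4 − 12·(-16))/312 = -71/78; c = (114·(-16) − 12·(-119))/312 = -33/26.
At h = 13: P̂ = (-71/78)·(13) + (-33/26)·(1) = -511/39.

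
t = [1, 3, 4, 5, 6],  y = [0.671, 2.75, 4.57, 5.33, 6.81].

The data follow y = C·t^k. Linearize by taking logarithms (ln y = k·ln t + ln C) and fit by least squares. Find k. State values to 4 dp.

k = 1.3049

With ln yᵢ as the transformed response and ln tᵢ as the regressor:
Σln t = 5.8861, Σ(ln t)² = 8.9295, Σln y = 5.7239, Σln t·ln y = 9.3483.
Equations: 8.9295·k + 5.8861·ln C = 9.3483;  5.8861·k + 5·ln C = 5.7239.
Solving (det = 10.0010): k = 1.30488, ln C = -0.39136.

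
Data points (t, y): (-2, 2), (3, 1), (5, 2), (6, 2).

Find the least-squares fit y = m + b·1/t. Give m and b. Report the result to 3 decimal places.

m = 1.784, b = -0.676

Setting ∂/∂m … = 0 gives: 4·m + (1/5)·b = 7;  (1/5)·m + (193/450)·b = 1/15.
Eliminating b: (193/450)·(row 1) − (1/5)·(row 2) gives (377/225)·m = (193/450)·7 − (1/5)·(1/15) = 269/90, so m = 1345/754.
Then b = ((1/15) − (1/5)·(1345/754))/(193/450) = -255/377.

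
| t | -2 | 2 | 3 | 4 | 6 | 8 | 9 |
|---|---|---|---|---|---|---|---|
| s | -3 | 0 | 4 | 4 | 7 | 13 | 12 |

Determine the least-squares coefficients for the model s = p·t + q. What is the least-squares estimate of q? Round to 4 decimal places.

q = -1.2074

The normal equations are: 214·p + 30·q = 288;  30·p + 7·q = 37.
(Σt·t = 214, Σt = 30, Σ1 = 7, Σt·s = 288, Σs = 37.)
Eliminating q: 7·(row 1) − 30·(row 2) gives 598·p = 7·288 − 30·37 = 906, so p = 453/299.
Then q = (37 − 30·(453/299))/7 = -361/299.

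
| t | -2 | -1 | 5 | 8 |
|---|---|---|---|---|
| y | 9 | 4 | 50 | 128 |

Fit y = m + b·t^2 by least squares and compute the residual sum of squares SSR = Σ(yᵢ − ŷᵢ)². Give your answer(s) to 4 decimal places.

SSR = 1.1050

MᵀM·[m, b]ᵀ = Mᵀy reads: 4·m + 94·b = 191;  94·m + 4738·b = 9482.
(Σ1 = 4, Σt^2 = 94, Σt^2·t^2 = 4738, Σy = 191, Σt^2·y = 9482.)
Eliminating b: 4738·(row 1) − 94·(row 2) gives 10116·m = 4738·191 − 94·9482 = 13650, so m = 2275/1686.
Then b = (9482 − 94·(2275/1686))/4738 = 3329/1686.
Residuals: -139/562, 190/281, -200/281, 159/562; SSR = 621/562.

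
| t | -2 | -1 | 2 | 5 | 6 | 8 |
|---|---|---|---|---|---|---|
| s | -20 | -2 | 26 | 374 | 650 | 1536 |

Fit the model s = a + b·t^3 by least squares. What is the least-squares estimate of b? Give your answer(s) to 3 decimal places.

b = 2.996

With design matrix M, MᵀM = [[6, 852]; [852, 324554]] and Mᵀs = [2564, 973952]ᵀ.
det = 6·324554 − 852² = 1221420.
a = (2564·324554 − 852·973952)/1221420 = 587338/305355; b = (6·973952 − 852·2564)/1221420 = 304932/101785.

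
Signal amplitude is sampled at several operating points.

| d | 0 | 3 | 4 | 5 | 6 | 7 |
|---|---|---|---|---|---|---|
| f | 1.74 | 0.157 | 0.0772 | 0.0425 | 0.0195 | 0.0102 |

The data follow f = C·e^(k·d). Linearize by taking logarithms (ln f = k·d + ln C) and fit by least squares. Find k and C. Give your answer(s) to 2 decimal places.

k = -0.73, C = 1.58

Let Y = ln f. Fitting Y = k·d + ln C by least squares:
Over the data: Σd = 25.0000, Σ(d)² = 135.0000, Σln f = -15.5399, Σd·ln f = -87.3128.
Normal system: [[135.0000, 25.0000]; [25.0000, 6]]·[k, ln C]ᵀ = [-87.3128, -15.5399]ᵀ.
Slope k = (n·Σd·ln f − Σd·Σln f)/(n·Σ(d)² − (Σd)²) = (6·-87.3128 − 25.0000·-15.5399)/185.0000 = -0.73178; ln C = (Σln f − k·Σd)/n = 0.45907, so C = exp(0.45907) = 1.58261.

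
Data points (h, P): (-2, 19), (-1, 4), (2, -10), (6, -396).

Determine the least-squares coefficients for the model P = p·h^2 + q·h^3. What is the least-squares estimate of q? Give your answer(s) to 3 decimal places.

From the data, Σh^2·h^2 = 1329, Σh^2·h^3 = 7775, Σh^3·h^3 = 46785.
Right-hand side: Σh^2·P = -14216, Σh^3·P = -85772.
MᵀM·[p, q]ᵀ = MᵀP becomes [[1329, 7775]; [7775, 46785]]·[p, q]ᵀ = [-14216, -85772]ᵀ.
Δ = 1329·46785 − 7775² = 1726640.
p = ((-14216)·46785 − 7775·(-85772))/1726640 = 89087/86332; q = (1329·(-85772) − 7775·(-14216))/1726640 = -865397/431660.

q = -2.005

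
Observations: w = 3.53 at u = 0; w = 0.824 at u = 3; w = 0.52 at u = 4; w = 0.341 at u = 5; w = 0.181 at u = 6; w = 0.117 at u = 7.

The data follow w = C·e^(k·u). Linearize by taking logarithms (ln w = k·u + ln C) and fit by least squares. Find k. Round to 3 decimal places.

k = -0.487

Linearized form: ln w = k·u + ln C. From the 6 transformed points,
Σu = 25.0000, Σ(u)² = 135.0000, Σln w = -4.5169, Σu·ln w = -33.8504.
Equations: 135.0000·k + 25.0000·ln C = -33.8504;  25.0000·k + 6·ln C = -4.5169.
Solving (det = 185.0000): k = -0.48746, ln C = 1.27825.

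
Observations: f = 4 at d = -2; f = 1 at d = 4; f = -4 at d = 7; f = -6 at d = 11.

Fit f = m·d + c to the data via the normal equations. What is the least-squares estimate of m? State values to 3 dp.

With design matrix A, AᵀA = [[190, 20]; [20, 4]] and Aᵀf = [-98, -5]ᵀ.
Δ = 190·4 − 20² = 360.
m = ((-98)·4 − 20·(-5))/360 = -73/90; c = (190·(-5) − 20·(-98))/360 = 101/36.

m = -0.811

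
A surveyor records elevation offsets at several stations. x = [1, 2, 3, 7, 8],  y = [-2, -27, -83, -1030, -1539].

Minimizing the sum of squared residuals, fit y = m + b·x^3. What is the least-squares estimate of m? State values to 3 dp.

With design matrix A, AᵀA = [[5, 891]; [891, 380587]] and Aᵀy = [-2681, -1143717]ᵀ.
det = 5·380587 − 891² = 1109054.
m = ((-2681)·380587 − 891·(-1143717))/1109054 = -650950/554527; b = (5·(-1143717) − 891·(-2681))/1109054 = -1664907/554527.

m = -1.174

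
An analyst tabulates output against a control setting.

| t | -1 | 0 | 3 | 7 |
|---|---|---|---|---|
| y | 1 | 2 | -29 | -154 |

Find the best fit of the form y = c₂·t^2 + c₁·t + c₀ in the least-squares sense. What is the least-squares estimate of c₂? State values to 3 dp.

With design matrix A, AᵀA = [[2483, 369, 59]; [369, 59, 9]; [59, 9, 4]] and Aᵀy = [-7806, -1166, -180]ᵀ.
Row-reducing yields c₂ = -3963/1336, c₁ = -10379/6680, c₀ = 1878/835.

c₂ = -2.966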